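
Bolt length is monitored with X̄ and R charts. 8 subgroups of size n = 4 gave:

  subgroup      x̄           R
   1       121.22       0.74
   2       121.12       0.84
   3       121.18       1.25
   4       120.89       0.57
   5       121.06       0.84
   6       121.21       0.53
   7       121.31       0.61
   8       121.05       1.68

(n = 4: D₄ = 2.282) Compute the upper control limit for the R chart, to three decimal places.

2.014

R̄ = (0.74 + 0.84 + 1.25 + 0.57 + 0.84 + 0.53 + 0.61 + 1.68) / 8 = 7.0600 / 8 = 0.8825
UCL_R = D₄·R̄ = 2.282 × 0.8825 = 2.0139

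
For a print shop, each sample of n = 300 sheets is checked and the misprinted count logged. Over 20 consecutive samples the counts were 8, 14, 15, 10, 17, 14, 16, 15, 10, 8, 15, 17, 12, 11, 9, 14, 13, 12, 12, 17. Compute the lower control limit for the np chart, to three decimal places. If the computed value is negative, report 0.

2.390

p̄ = Σdᵢ / (k·n) = 259 / (20 × 300) = 0.04317
LCL = np̄ − 3·√(np̄(1−p̄)) = 12.9500 − 3 × 3.5201 = 2.3897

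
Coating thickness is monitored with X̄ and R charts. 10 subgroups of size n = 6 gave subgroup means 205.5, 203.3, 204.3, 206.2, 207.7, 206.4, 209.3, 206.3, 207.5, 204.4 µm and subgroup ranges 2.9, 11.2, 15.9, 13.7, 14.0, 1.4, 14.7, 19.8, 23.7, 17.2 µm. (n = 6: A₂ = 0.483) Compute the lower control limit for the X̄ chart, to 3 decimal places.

X̄̄ = (205.5 + 203.3 + 204.3 + 206.2 + 207.7 + 206.4 + 209.3 + 206.3 + 207.5 + 204.4) / 10 = 2060.9000 / 10 = 206.0900
R̄ = (2.9 + 11.2 + 15.9 + 13.7 + 14.0 + 1.4 + 14.7 + 19.8 + 23.7 + 17.2) / 10 = 134.5000 / 10 = 13.4500
LCL = X̄̄ − A₂·R̄ = 206.0900 − 0.483 × 13.4500 = 199.5936

199.594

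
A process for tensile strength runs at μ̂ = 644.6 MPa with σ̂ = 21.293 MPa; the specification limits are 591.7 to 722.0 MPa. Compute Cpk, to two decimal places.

Cpu = (USL − μ̂) / (3σ̂) = (722.0 − 644.6) / (3 × 21.293) = 1.2117; Cpl = (μ̂ − LSL) / (3σ̂) = (644.6 − 591.7) / (3 × 21.293) = 0.8281; Cpk = min(Cpu, Cpl) = 0.8281

0.83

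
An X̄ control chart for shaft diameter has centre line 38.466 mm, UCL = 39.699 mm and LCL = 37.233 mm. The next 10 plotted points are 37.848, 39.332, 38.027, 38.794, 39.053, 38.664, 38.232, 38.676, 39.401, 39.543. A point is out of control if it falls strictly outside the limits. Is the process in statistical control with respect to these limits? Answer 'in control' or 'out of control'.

All 10 points lie within [37.233, 39.699].

in control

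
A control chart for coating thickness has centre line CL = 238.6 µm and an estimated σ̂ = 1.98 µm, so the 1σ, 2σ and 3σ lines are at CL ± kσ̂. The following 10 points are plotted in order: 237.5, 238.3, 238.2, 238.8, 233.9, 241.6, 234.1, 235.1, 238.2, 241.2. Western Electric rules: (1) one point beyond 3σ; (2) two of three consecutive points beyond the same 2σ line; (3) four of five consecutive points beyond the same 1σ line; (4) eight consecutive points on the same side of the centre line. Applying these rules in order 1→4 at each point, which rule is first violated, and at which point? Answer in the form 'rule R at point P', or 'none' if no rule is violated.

rule 2 at point 7

Zone of each point (C = within 1σ̂, B = 1σ̂–2σ̂, A = 2σ̂–3σ̂, * = beyond 3σ̂; sign = side of CL): 1:-C, 2:-C, 3:-C, 4:+C, 5:-A, 6:+B, 7:-A, 8:-B, 9:-C, 10:+B
Rule 2 (two of three consecutive points beyond the same 2σ limit) is satisfied at point 7.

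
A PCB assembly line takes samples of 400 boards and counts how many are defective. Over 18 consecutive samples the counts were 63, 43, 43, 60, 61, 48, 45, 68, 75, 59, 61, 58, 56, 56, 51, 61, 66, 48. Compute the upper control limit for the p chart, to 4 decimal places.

p̄ = Σdᵢ / (k·n) = 1022 / (18 × 400) = 0.14194
UCL = p̄ + 3·√(p̄(1−p̄)/n) = 0.14194 + 3 × √(0.14194×0.85806/400) = 0.14194 + 3 × 0.01745 = 0.19429

0.1943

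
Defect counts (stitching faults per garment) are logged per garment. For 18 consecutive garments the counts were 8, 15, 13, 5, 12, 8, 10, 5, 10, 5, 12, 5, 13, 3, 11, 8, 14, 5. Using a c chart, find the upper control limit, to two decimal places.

18.00

c̄ = (8 + 15 + 13 + 5 + 12 + 8 + 10 + 5 + 10 + 5 + 12 + 5 + 13 + 3 + 11 + 8 + 14 + 5) / 18 = 162 / 18 = 9.0000
UCL = c̄ + 3√c̄ = 9.0000 + 3 × √9.0000 = 9.0000 + 3 × 3.0000 = 18.0000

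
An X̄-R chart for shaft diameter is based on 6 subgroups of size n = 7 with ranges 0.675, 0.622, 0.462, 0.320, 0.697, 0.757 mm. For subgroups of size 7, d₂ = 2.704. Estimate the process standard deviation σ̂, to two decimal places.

0.22

R̄ = (0.675 + 0.622 + 0.462 + 0.320 + 0.697 + 0.757) / 6 = 0.5888
σ̂ = R̄ / d₂ = 0.5888 / 2.704 = 0.2178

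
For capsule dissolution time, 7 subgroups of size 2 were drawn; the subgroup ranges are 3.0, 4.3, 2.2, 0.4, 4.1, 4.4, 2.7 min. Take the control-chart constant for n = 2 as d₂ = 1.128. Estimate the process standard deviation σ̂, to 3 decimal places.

R̄ = (3.0 + 4.3 + 2.2 + 0.4 + 4.1 + 4.4 + 2.7) / 7 = 3.0143
σ̂ = R̄ / d₂ = 3.0143 / 1.128 = 2.6722

2.672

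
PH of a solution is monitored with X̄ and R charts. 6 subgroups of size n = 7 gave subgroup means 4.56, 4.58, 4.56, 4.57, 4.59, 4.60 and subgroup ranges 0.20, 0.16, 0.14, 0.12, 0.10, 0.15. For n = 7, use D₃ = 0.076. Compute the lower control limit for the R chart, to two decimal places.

R̄ = (0.20 + 0.16 + 0.14 + 0.12 + 0.10 + 0.15) / 6 = 0.8700 / 6 = 0.1450
LCL_R = D₃·R̄ = 0.076 × 0.1450 = 0.0110

0.01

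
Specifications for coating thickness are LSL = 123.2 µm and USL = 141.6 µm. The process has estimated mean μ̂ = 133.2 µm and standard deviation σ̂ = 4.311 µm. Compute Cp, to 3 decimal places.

0.711

Cp = (USL − LSL) / (6σ̂) = (141.6 − 123.2) / (6 × 4.311) = 18.4000 / 25.8660 = 0.7114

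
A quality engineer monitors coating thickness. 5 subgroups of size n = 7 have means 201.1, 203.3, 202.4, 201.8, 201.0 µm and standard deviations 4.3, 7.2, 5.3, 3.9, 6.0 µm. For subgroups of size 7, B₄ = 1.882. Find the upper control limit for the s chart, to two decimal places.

10.05

s̄ = (4.3 + 7.2 + 5.3 + 3.9 + 6.0) / 5 = 5.3400
UCL_s = B₄·s̄ = 1.882 × 5.3400 = 10.0499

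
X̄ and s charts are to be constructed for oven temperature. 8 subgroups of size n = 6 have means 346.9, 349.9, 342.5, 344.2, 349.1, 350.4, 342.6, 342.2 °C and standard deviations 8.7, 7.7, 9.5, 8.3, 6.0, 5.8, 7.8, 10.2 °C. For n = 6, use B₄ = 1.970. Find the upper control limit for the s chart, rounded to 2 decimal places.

15.76

s̄ = (8.7 + 7.7 + 9.5 + 8.3 + 6.0 + 5.8 + 7.8 + 10.2) / 8 = 8.0000
UCL_s = B₄·s̄ = 1.970 × 8.0000 = 15.7600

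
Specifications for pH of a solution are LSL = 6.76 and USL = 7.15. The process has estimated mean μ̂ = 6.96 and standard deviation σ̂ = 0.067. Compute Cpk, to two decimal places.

0.95

Cpu = (USL − μ̂) / (3σ̂) = (7.15 − 6.96) / (3 × 0.067) = 0.9453; Cpl = (μ̂ − LSL) / (3σ̂) = (6.96 − 6.76) / (3 × 0.067) = 0.9950; Cpk = min(Cpu, Cpl) = 0.9453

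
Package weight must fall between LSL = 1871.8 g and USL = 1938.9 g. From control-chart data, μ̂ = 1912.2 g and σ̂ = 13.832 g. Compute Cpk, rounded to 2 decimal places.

Cpu = (USL − μ̂) / (3σ̂) = (1938.9 − 1912.2) / (3 × 13.832) = 0.6434; Cpl = (μ̂ − LSL) / (3σ̂) = (1912.2 − 1871.8) / (3 × 13.832) = 0.9736; Cpk = min(Cpu, Cpl) = 0.6434

0.64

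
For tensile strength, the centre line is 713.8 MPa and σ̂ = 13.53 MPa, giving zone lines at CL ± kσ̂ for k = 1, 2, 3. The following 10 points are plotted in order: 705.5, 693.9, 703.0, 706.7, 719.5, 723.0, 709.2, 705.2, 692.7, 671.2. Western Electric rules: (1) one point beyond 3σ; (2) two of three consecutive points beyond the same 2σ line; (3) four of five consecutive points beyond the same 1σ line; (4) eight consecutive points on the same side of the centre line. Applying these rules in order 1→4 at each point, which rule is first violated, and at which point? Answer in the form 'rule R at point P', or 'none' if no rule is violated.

rule 1 at point 10

Zone of each point (C = within 1σ̂, B = 1σ̂–2σ̂, A = 2σ̂–3σ̂, * = beyond 3σ̂; sign = side of CL): 1:-C, 2:-B, 3:-C, 4:-C, 5:+C, 6:+C, 7:-C, 8:-C, 9:-B, 10:-*
Rule 1 (one point beyond the 3σ limits) is satisfied at point 10.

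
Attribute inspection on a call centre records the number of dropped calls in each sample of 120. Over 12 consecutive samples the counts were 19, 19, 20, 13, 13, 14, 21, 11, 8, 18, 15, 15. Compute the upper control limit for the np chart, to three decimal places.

26.522

p̄ = Σdᵢ / (k·n) = 186 / (12 × 120) = 0.12917
UCL = np̄ + 3·√(np̄(1−p̄)) = 15.5000 + 3 × √(15.5000×0.87083) = 15.5000 + 3 × 3.6740 = 26.5219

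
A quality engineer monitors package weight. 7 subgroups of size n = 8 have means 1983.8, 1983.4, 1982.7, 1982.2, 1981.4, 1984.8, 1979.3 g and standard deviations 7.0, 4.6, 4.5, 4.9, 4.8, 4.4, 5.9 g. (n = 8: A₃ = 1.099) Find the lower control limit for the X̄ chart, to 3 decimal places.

1976.847

X̄̄ = (1983.8 + 1983.4 + 1982.7 + 1982.2 + 1981.4 + 1984.8 + 1979.3) / 7 = 1982.5143
s̄ = (7.0 + 4.6 + 4.5 + 4.9 + 4.8 + 4.4 + 5.9) / 7 = 5.1571
LCL = X̄̄ − A₃·s̄ = 1982.5143 − 1.099 × 5.1571 = 1976.8466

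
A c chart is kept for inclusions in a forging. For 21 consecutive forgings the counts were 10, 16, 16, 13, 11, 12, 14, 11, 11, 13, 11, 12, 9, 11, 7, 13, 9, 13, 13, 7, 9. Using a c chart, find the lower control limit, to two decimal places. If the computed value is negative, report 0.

1.31

c̄ = (10 + 16 + 16 + 13 + 11 + 12 + 14 + 11 + 11 + 13 + 11 + 12 + 9 + 11 + 7 + 13 + 9 + 13 + 13 + 7 + 9) / 21 = 241 / 21 = 11.4762
LCL = c̄ − 3√c̄ = 11.4762 − 3 × 3.3877 = 1.3132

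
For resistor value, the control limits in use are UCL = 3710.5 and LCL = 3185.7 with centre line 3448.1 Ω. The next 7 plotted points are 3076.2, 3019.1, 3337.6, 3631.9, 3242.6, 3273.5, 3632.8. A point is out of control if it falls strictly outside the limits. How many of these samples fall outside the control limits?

Compare each point to [3185.7, 3710.5]: sample 1 = 3076.2 < LCL; sample 2 = 3019.1 < LCL.

2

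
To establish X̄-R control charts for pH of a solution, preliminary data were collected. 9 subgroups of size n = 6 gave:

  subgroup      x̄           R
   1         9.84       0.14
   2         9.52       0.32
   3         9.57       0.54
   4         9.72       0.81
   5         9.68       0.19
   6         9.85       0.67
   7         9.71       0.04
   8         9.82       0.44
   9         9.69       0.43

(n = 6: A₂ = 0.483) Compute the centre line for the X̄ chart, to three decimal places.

9.711

X̄̄ = (9.84 + 9.52 + 9.57 + 9.72 + 9.68 + 9.85 + 9.71 + 9.82 + 9.69) / 9 = 87.4000 / 9 = 9.7111
CL = X̄̄ = 9.7111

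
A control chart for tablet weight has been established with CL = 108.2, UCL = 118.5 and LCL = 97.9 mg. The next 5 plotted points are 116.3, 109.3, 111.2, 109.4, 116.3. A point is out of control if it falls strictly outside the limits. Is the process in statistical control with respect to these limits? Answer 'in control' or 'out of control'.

All 5 points lie within [97.9, 118.5].

in control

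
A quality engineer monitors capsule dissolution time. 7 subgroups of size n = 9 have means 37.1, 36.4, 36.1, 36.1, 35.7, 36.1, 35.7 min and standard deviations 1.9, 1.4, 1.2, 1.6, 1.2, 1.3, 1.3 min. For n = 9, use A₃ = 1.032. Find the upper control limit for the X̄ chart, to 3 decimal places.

X̄̄ = (37.1 + 36.4 + 36.1 + 36.1 + 35.7 + 36.1 + 35.7) / 7 = 36.1714
s̄ = (1.9 + 1.4 + 1.2 + 1.6 + 1.2 + 1.3 + 1.3) / 7 = 1.4143
UCL = X̄̄ + A₃·s̄ = 36.1714 + 1.032 × 1.4143 = 37.6310

37.631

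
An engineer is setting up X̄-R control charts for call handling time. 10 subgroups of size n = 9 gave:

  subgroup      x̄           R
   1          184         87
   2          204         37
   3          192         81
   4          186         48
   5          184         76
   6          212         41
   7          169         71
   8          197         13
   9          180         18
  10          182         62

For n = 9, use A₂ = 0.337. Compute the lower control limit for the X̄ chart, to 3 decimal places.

171.004

X̄̄ = (184 + 204 + 192 + 186 + 184 + 212 + 169 + 197 + 180 + 182) / 10 = 1890.0000 / 10 = 189.0000
R̄ = (87 + 37 + 81 + 48 + 76 + 41 + 71 + 13 + 18 + 62) / 10 = 534.0000 / 10 = 53.4000
LCL = X̄̄ − A₂·R̄ = 189.0000 − 0.337 × 53.4000 = 171.0042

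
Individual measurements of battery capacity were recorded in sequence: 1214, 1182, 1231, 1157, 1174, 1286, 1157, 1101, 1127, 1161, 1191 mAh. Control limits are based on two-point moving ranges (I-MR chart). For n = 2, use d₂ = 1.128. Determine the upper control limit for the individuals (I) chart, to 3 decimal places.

X̄ = (1214 + 1182 + 1231 + 1157 + 1174 + 1286 + 1157 + 1101 + 1127 + 1161 + 1191) / 11 = 1180.0909
Moving ranges: 32, 49, 74, 17, 112, 129, 56, 26, 34, 30; M̄R̄ = 559.0000 / 10 = 55.9000
UCL = X̄ + 3·M̄R̄/d₂ = 1180.0909 + 3 × 55.9000 / 1.128 = 1328.7611

1328.761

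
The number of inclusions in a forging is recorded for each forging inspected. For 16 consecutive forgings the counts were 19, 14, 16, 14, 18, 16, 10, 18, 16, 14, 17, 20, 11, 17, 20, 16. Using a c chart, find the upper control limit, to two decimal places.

c̄ = (19 + 14 + 16 + 14 + 18 + 16 + 10 + 18 + 16 + 14 + 17 + 20 + 11 + 17 + 20 + 16) / 16 = 256 / 16 = 16.0000
UCL = c̄ + 3√c̄ = 16.0000 + 3 × √16.0000 = 16.0000 + 3 × 4.0000 = 28.0000

28.00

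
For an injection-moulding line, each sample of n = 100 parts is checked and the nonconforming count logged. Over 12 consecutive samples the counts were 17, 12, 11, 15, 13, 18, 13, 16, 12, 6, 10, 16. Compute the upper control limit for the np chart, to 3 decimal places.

p̄ = Σdᵢ / (k·n) = 159 / (12 × 100) = 0.13250
UCL = np̄ + 3·√(np̄(1−p̄)) = 13.2500 + 3 × √(13.2500×0.86750) = 13.2500 + 3 × 3.3903 = 23.4210

23.421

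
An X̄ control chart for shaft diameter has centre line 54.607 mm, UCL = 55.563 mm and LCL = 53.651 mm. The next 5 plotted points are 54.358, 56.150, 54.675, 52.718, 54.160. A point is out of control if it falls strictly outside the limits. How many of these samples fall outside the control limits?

Compare each point to [53.651, 55.563]: sample 2 = 56.150 > UCL; sample 4 = 52.718 < LCL.

2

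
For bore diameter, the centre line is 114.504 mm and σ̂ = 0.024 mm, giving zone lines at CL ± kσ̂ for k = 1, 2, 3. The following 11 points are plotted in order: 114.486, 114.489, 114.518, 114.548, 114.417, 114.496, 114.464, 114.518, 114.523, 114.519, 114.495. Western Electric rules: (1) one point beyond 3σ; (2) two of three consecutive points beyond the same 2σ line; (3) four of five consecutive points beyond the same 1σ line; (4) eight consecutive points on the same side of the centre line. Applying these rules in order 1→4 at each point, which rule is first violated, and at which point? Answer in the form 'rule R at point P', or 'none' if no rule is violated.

rule 1 at point 5

Zone of each point (C = within 1σ̂, B = 1σ̂–2σ̂, A = 2σ̂–3σ̂, * = beyond 3σ̂; sign = side of CL): 1:-C, 2:-C, 3:+C, 4:+B, 5:-*, 6:-C, 7:-B, 8:+C, 9:+C, 10:+C, 11:-C
Rule 1 (one point beyond the 3σ limits) is satisfied at point 5.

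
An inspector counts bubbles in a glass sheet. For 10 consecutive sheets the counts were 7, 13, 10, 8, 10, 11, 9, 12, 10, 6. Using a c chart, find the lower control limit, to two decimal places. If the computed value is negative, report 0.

c̄ = (7 + 13 + 10 + 8 + 10 + 11 + 9 + 12 + 10 + 6) / 10 = 96 / 10 = 9.6000
LCL = c̄ − 3√c̄ = 9.6000 − 3 × 3.0984 = 0.3048

0.30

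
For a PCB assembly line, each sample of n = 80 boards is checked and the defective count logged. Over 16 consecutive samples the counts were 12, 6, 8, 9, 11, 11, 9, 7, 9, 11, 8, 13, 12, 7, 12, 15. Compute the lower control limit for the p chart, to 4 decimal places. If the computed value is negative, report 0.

p̄ = Σdᵢ / (k·n) = 160 / (16 × 80) = 0.12500
LCL = p̄ − 3·√(p̄(1−p̄)/n) = 0.12500 − 3 × 0.03698 = 0.01407

0.0141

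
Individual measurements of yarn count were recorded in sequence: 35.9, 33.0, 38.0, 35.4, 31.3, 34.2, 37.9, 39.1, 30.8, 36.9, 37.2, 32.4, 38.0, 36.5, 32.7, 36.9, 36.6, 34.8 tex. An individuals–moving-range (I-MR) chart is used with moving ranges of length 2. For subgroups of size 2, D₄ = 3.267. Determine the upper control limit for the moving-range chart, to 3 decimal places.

Moving ranges: 2.9, 5.0, 2.6, 4.1, 2.9, 3.7, 1.2, 8.3, 6.1, 0.3, 4.8, 5.6, 1.5, 3.8, 4.2, 0.3, 1.8; M̄R̄ = 59.1000 / 17 = 3.4765
UCL_MR = D₄·M̄R̄ = 3.267 × 3.4765 = 11.3576

11.358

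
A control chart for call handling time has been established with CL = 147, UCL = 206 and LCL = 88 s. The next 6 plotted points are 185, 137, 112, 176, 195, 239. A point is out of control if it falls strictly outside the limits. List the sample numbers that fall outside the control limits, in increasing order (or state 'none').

6

Compare each point to [88, 206]: sample 6 = 239 > UCL.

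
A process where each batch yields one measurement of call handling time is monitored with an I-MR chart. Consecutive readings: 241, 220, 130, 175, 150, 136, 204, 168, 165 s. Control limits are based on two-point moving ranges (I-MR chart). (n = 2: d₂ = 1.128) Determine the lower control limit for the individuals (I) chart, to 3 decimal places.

76.157

X̄ = (241 + 220 + 130 + 175 + 150 + 136 + 204 + 168 + 165) / 9 = 176.5556
Moving ranges: 21, 90, 45, 25, 14, 68, 36, 3; M̄R̄ = 302.0000 / 8 = 37.7500
LCL = X̄ − 3·M̄R̄/d₂ = 176.5556 − 3 × 37.7500 / 1.128 = 76.1566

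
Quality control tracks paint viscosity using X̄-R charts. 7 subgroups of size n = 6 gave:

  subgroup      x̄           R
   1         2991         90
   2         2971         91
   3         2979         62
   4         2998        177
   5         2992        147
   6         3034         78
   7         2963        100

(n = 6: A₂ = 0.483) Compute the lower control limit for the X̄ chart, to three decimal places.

X̄̄ = (2991 + 2971 + 2979 + 2998 + 2992 + 3034 + 2963) / 7 = 20928.0000 / 7 = 2989.7143
R̄ = (90 + 91 + 62 + 177 + 147 + 78 + 100) / 7 = 745.0000 / 7 = 106.4286
LCL = X̄̄ − A₂·R̄ = 2989.7143 − 0.483 × 106.4286 = 2938.3093

2938.309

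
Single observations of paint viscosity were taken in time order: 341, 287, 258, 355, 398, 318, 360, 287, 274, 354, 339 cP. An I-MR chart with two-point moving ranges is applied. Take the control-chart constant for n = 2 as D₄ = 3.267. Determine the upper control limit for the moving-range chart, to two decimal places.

171.84

Moving ranges: 54, 29, 97, 43, 80, 42, 73, 13, 80, 15; M̄R̄ = 526.0000 / 10 = 52.6000
UCL_MR = D₄·M̄R̄ = 3.267 × 52.6000 = 171.8442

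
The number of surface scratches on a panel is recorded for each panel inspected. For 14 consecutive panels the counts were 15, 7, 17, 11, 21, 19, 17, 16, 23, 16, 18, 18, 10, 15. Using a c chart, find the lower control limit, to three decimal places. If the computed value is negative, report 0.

3.955

c̄ = (15 + 7 + 17 + 11 + 21 + 19 + 17 + 16 + 23 + 16 + 18 + 18 + 10 + 15) / 14 = 223 / 14 = 15.9286
LCL = c̄ − 3√c̄ = 15.9286 − 3 × 3.9911 = 3.9554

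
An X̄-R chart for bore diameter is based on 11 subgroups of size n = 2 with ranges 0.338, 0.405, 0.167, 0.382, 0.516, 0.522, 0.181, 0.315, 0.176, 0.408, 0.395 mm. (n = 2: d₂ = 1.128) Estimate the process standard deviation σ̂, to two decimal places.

0.31

R̄ = (0.338 + 0.405 + 0.167 + 0.382 + 0.516 + 0.522 + 0.181 + 0.315 + 0.176 + 0.408 + 0.395) / 11 = 0.3459
σ̂ = R̄ / d₂ = 0.3459 / 1.128 = 0.3067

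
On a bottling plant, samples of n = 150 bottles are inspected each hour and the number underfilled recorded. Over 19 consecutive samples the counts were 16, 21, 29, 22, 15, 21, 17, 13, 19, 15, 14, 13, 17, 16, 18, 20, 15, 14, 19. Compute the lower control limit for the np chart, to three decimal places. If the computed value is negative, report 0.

p̄ = Σdᵢ / (k·n) = 334 / (19 × 150) = 0.11719
LCL = np̄ − 3·√(np̄(1−p̄)) = 17.5789 − 3 × 3.9394 = 5.7608

5.761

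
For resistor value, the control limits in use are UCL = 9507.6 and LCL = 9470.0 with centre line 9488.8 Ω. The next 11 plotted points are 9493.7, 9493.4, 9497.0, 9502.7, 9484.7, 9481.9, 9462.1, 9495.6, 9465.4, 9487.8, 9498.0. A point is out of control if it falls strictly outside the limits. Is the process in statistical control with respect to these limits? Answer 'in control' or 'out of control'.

out of control

Compare each point to [9470.0, 9507.6]: sample 7 = 9462.1 < LCL; sample 9 = 9465.4 < LCL.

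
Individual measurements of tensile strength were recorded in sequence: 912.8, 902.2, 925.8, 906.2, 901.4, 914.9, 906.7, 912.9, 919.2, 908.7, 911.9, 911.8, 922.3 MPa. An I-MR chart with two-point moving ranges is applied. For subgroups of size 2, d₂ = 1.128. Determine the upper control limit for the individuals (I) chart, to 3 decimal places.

938.015

X̄ = (912.8 + 902.2 + 925.8 + 906.2 + 901.4 + 914.9 + 906.7 + 912.9 + 919.2 + 908.7 + 911.9 + 911.8 + 922.3) / 13 = 912.0615
Moving ranges: 10.6, 23.6, 19.6, 4.8, 13.5, 8.2, 6.2, 6.3, 10.5, 3.2, 0.1, 10.5; M̄R̄ = 117.1000 / 12 = 9.7583
UCL = X̄ + 3·M̄R̄/d₂ = 912.0615 + 3 × 9.7583 / 1.128 = 938.0146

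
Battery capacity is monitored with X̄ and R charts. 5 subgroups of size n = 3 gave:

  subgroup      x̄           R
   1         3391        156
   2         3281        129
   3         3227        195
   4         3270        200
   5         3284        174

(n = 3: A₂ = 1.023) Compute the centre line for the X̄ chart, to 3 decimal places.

3290.600

X̄̄ = (3391 + 3281 + 3227 + 3270 + 3284) / 5 = 16453.0000 / 5 = 3290.6000
CL = X̄̄ = 3290.6000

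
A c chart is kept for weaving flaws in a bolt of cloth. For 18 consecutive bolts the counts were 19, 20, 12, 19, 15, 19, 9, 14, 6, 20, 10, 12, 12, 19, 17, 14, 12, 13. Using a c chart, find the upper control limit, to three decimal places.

c̄ = (19 + 20 + 12 + 19 + 15 + 19 + 9 + 14 + 6 + 20 + 10 + 12 + 12 + 19 + 17 + 14 + 12 + 13) / 18 = 262 / 18 = 14.5556
UCL = c̄ + 3√c̄ = 14.5556 + 3 × √14.5556 = 14.5556 + 3 × 3.8152 = 26.0011

26.001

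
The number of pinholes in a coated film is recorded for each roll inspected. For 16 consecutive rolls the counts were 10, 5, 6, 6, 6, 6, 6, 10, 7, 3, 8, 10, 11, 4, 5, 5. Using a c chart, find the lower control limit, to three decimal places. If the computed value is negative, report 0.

c̄ = (10 + 5 + 6 + 6 + 6 + 6 + 6 + 10 + 7 + 3 + 8 + 10 + 11 + 4 + 5 + 5) / 16 = 108 / 16 = 6.7500
LCL = c̄ − 3√c̄ = 6.7500 − 3 × 2.5981 = -1.0442 → 0 (cannot be negative)

0.000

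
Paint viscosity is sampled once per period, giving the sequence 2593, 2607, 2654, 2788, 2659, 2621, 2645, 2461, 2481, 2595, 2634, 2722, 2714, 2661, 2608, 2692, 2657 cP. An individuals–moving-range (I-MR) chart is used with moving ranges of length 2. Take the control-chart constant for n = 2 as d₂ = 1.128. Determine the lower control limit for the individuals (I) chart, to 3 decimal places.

X̄ = (2593 + 2607 + 2654 + 2788 + 2659 + 2621 + 2645 + 2461 + 2481 + 2595 + 2634 + 2722 + 2714 + 2661 + 2608 + 2692 + 2657) / 17 = 2634.8235
Moving ranges: 14, 47, 134, 129, 38, 24, 184, 20, 114, 39, 88, 8, 53, 53, 84, 35; M̄R̄ = 1064.0000 / 16 = 66.5000
LCL = X̄ − 3·M̄R̄/d₂ = 2634.8235 − 3 × 66.5000 / 1.128 = 2457.9618

2457.962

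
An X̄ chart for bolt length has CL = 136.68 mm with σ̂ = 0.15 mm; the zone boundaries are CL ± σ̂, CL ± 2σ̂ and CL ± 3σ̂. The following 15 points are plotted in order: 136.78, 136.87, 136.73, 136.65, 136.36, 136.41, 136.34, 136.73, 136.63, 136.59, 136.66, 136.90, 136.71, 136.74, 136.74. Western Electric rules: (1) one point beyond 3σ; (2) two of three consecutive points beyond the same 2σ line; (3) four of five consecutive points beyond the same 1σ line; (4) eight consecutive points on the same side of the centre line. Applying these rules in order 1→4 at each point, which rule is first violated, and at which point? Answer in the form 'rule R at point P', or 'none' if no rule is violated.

Zone of each point (C = within 1σ̂, B = 1σ̂–2σ̂, A = 2σ̂–3σ̂, * = beyond 3σ̂; sign = side of CL): 1:+C, 2:+B, 3:+C, 4:-C, 5:-A, 6:-B, 7:-A, 8:+C, 9:-C, 10:-C, 11:-C, 12:+B, 13:+C, 14:+C, 15:+C
Rule 2 (two of three consecutive points beyond the same 2σ limit) is satisfied at point 7.

rule 2 at point 7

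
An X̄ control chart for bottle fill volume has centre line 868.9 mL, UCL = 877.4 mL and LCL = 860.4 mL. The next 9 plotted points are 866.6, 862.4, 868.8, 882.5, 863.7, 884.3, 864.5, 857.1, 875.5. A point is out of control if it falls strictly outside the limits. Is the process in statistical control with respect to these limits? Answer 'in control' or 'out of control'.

Compare each point to [860.4, 877.4]: sample 4 = 882.5 > UCL; sample 6 = 884.3 > UCL; sample 8 = 857.1 < LCL.

out of control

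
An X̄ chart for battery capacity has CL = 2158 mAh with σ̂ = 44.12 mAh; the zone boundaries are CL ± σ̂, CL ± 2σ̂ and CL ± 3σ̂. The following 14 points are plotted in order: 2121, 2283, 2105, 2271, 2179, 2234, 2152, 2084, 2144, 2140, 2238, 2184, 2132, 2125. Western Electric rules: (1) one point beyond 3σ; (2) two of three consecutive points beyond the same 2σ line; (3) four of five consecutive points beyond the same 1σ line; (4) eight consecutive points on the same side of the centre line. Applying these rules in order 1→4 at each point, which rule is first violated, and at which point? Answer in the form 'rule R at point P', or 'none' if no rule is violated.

rule 2 at point 4

Zone of each point (C = within 1σ̂, B = 1σ̂–2σ̂, A = 2σ̂–3σ̂, * = beyond 3σ̂; sign = side of CL): 1:-C, 2:+A, 3:-B, 4:+A, 5:+C, 6:+B, 7:-C, 8:-B, 9:-C, 10:-C, 11:+B, 12:+C, 13:-C, 14:-C
Rule 2 (two of three consecutive points beyond the same 2σ limit) is satisfied at point 4.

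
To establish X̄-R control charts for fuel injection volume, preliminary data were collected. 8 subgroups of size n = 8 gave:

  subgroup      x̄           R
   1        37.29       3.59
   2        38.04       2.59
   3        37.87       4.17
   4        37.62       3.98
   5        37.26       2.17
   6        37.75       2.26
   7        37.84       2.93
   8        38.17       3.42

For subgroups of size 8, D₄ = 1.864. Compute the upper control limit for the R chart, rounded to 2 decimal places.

R̄ = (3.59 + 2.59 + 4.17 + 3.98 + 2.17 + 2.26 + 2.93 + 3.42) / 8 = 25.1100 / 8 = 3.1387
UCL_R = D₄·R̄ = 1.864 × 3.1387 = 5.8506

5.85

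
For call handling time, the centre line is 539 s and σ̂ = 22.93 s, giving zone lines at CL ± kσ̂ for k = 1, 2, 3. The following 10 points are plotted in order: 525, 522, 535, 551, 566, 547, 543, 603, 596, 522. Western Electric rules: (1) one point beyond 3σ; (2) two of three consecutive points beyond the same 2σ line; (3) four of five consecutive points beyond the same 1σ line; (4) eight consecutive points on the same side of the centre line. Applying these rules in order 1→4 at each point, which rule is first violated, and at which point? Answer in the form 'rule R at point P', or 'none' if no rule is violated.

Zone of each point (C = within 1σ̂, B = 1σ̂–2σ̂, A = 2σ̂–3σ̂, * = beyond 3σ̂; sign = side of CL): 1:-C, 2:-C, 3:-C, 4:+C, 5:+B, 6:+C, 7:+C, 8:+A, 9:+A, 10:-C
Rule 2 (two of three consecutive points beyond the same 2σ limit) is satisfied at point 9.

rule 2 at point 9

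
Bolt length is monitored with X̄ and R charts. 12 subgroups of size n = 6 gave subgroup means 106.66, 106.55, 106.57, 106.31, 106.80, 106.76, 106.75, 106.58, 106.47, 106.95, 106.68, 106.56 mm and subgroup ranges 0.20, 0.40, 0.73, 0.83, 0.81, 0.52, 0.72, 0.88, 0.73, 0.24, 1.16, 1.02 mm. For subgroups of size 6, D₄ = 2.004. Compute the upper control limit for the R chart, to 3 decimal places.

R̄ = (0.20 + 0.40 + 0.73 + 0.83 + 0.81 + 0.52 + 0.72 + 0.88 + 0.73 + 0.24 + 1.16 + 1.02) / 12 = 8.2400 / 12 = 0.6867
UCL_R = D₄·R̄ = 2.004 × 0.6867 = 1.3761

1.376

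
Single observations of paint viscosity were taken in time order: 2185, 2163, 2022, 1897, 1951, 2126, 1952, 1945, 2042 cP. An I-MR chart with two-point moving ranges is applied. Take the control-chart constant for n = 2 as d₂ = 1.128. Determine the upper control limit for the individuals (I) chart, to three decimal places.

2295.740

X̄ = (2185 + 2163 + 2022 + 1897 + 1951 + 2126 + 1952 + 1945 + 2042) / 9 = 2031.4444
Moving ranges: 22, 141, 125, 54, 175, 174, 7, 97; M̄R̄ = 795.0000 / 8 = 99.3750
UCL = X̄ + 3·M̄R̄/d₂ = 2031.4444 + 3 × 99.3750 / 1.128 = 2295.7397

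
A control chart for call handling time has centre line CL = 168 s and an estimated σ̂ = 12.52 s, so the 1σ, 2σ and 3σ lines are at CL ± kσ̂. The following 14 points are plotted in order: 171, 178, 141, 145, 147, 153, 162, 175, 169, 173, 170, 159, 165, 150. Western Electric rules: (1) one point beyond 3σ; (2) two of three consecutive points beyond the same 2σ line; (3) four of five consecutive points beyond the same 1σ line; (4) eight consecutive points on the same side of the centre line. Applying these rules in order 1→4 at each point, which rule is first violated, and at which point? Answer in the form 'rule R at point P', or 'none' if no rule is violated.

Zone of each point (C = within 1σ̂, B = 1σ̂–2σ̂, A = 2σ̂–3σ̂, * = beyond 3σ̂; sign = side of CL): 1:+C, 2:+C, 3:-A, 4:-B, 5:-B, 6:-B, 7:-C, 8:+C, 9:+C, 10:+C, 11:+C, 12:-C, 13:-C, 14:-B
Rule 3 (four of five consecutive points beyond the same 1σ limit) is satisfied at point 6.

rule 3 at point 6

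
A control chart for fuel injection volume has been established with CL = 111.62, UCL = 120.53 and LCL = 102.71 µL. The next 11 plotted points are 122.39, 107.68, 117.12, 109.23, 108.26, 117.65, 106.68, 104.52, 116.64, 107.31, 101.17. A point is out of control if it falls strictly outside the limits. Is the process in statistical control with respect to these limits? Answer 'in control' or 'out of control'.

out of control

Compare each point to [102.71, 120.53]: sample 1 = 122.39 > UCL; sample 11 = 101.17 < LCL.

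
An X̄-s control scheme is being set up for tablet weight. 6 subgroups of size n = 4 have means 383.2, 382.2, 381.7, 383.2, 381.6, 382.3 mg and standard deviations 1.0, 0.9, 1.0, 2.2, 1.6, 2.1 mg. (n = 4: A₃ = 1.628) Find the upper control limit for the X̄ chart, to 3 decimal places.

384.754

X̄̄ = (383.2 + 382.2 + 381.7 + 383.2 + 381.6 + 382.3) / 6 = 382.3667
s̄ = (1.0 + 0.9 + 1.0 + 2.2 + 1.6 + 2.1) / 6 = 1.4667
UCL = X̄̄ + A₃·s̄ = 382.3667 + 1.628 × 1.4667 = 384.7544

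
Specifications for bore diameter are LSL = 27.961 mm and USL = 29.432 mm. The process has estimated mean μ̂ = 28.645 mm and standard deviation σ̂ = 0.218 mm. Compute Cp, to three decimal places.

1.125

Cp = (USL − LSL) / (6σ̂) = (29.432 − 27.961) / (6 × 0.218) = 1.4710 / 1.3080 = 1.1246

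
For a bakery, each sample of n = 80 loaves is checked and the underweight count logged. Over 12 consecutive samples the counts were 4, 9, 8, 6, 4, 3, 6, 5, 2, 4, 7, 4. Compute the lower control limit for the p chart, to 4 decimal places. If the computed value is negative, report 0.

p̄ = Σdᵢ / (k·n) = 62 / (12 × 80) = 0.06458
LCL = p̄ − 3·√(p̄(1−p̄)/n) = 0.06458 − 3 × 0.02748 = -0.01786 → 0 (negative, so LCL = 0)

0.0000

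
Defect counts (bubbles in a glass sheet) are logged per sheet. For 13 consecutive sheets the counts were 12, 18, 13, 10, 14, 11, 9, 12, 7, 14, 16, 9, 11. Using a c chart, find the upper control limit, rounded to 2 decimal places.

c̄ = (12 + 18 + 13 + 10 + 14 + 11 + 9 + 12 + 7 + 14 + 16 + 9 + 11) / 13 = 156 / 13 = 12.0000
UCL = c̄ + 3√c̄ = 12.0000 + 3 × √12.0000 = 12.0000 + 3 × 3.4641 = 22.3923

22.39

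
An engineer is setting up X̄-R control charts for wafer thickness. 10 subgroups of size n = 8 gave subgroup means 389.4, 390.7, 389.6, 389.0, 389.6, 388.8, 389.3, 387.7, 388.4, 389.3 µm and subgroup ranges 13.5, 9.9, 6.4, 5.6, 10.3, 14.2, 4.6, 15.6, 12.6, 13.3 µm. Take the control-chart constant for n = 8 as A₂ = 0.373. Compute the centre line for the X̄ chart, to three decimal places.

X̄̄ = (389.4 + 390.7 + 389.6 + 389.0 + 389.6 + 388.8 + 389.3 + 387.7 + 388.4 + 389.3) / 10 = 3891.8000 / 10 = 389.1800
CL = X̄̄ = 389.1800

389.180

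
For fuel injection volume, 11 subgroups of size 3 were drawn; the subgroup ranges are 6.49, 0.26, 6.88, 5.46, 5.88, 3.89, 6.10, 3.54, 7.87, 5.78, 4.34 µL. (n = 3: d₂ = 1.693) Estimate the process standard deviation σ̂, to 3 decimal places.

3.033

R̄ = (6.49 + 0.26 + 6.88 + 5.46 + 5.88 + 3.89 + 6.10 + 3.54 + 7.87 + 5.78 + 4.34) / 11 = 5.1355
σ̂ = R̄ / d₂ = 5.1355 / 1.693 = 3.0333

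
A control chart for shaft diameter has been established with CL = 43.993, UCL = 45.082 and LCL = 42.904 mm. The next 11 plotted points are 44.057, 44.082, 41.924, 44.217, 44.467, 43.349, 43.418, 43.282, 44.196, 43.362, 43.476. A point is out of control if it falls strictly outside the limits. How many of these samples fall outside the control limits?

1

Compare each point to [42.904, 45.082]: sample 3 = 41.924 < LCL.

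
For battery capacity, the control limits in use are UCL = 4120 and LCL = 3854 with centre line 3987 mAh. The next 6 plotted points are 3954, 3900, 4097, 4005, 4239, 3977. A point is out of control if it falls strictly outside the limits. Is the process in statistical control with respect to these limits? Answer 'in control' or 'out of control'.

Compare each point to [3854, 4120]: sample 5 = 4239 > UCL.

out of control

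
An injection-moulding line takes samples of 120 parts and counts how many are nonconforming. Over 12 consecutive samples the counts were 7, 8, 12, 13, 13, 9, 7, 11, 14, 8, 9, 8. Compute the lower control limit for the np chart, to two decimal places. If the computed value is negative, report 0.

0.87

p̄ = Σdᵢ / (k·n) = 119 / (12 × 120) = 0.08264
LCL = np̄ − 3·√(np̄(1−p̄)) = 9.9167 − 3 × 3.0162 = 0.8682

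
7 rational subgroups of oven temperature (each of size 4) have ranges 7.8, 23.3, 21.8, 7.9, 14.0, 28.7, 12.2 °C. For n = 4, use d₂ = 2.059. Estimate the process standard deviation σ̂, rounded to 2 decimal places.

R̄ = (7.8 + 23.3 + 21.8 + 7.9 + 14.0 + 28.7 + 12.2) / 7 = 16.5286
σ̂ = R̄ / d₂ = 16.5286 / 2.059 = 8.0275

8.03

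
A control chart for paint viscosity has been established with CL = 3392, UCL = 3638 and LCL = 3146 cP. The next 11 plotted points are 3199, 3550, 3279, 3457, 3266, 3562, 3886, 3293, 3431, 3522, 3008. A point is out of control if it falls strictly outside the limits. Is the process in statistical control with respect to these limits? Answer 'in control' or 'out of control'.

out of control

Compare each point to [3146, 3638]: sample 7 = 3886 > UCL; sample 11 = 3008 < LCL.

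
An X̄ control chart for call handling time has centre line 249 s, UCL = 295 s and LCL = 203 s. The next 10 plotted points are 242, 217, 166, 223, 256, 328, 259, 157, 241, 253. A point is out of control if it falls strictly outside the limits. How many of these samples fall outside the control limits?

Compare each point to [203, 295]: sample 3 = 166 < LCL; sample 6 = 328 > UCL; sample 8 = 157 < LCL.

3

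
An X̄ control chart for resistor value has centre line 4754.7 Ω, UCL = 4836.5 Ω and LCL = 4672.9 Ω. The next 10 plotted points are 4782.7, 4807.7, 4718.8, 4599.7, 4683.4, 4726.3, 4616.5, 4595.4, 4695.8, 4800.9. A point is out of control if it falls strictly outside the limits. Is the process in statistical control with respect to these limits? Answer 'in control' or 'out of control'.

out of control

Compare each point to [4672.9, 4836.5]: sample 4 = 4599.7 < LCL; sample 7 = 4616.5 < LCL; sample 8 = 4595.4 < LCL.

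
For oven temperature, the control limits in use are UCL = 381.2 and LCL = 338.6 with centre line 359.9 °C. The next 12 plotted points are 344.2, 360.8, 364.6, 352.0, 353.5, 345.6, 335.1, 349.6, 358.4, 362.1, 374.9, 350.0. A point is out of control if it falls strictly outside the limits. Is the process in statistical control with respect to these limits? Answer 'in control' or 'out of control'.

Compare each point to [338.6, 381.2]: sample 7 = 335.1 < LCL.

out of control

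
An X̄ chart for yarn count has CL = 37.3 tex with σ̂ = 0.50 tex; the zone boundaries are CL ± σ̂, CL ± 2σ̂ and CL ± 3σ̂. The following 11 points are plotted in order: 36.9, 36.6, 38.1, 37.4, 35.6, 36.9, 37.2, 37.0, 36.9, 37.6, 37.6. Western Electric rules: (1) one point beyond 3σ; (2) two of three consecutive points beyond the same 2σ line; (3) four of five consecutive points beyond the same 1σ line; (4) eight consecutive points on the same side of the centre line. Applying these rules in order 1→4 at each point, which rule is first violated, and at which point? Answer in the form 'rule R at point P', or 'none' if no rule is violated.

rule 1 at point 5

Zone of each point (C = within 1σ̂, B = 1σ̂–2σ̂, A = 2σ̂–3σ̂, * = beyond 3σ̂; sign = side of CL): 1:-C, 2:-B, 3:+B, 4:+C, 5:-*, 6:-C, 7:-C, 8:-C, 9:-C, 10:+C, 11:+C
Rule 1 (one point beyond the 3σ limits) is satisfied at point 5.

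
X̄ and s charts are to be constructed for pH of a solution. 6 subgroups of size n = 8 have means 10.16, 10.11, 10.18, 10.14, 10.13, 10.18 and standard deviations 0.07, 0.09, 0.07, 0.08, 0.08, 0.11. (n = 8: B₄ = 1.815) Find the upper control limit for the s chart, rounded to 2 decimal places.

0.15

s̄ = (0.07 + 0.09 + 0.07 + 0.08 + 0.08 + 0.11) / 6 = 0.0833
UCL_s = B₄·s̄ = 1.815 × 0.0833 = 0.1512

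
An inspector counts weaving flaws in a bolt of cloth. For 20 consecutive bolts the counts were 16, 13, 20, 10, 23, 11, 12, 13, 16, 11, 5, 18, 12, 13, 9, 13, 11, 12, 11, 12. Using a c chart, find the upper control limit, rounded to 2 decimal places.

c̄ = (16 + 13 + 20 + 10 + 23 + 11 + 12 + 13 + 16 + 11 + 5 + 18 + 12 + 13 + 9 + 13 + 11 + 12 + 11 + 12) / 20 = 261 / 20 = 13.0500
UCL = c̄ + 3√c̄ = 13.0500 + 3 × √13.0500 = 13.0500 + 3 × 3.6125 = 23.8874

23.89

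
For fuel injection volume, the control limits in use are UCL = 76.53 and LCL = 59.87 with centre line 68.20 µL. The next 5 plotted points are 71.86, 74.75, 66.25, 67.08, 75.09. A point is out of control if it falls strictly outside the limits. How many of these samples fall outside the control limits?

All 5 points lie within [59.87, 76.53].

0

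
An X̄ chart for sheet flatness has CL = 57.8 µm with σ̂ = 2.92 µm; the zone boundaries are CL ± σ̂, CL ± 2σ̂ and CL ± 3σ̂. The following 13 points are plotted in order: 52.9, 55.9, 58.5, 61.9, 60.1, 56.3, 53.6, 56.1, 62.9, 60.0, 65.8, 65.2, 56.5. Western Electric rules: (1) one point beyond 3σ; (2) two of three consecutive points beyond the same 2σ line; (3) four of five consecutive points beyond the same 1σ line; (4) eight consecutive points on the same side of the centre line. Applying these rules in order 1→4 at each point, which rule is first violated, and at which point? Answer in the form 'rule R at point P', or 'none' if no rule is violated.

Zone of each point (C = within 1σ̂, B = 1σ̂–2σ̂, A = 2σ̂–3σ̂, * = beyond 3σ̂; sign = side of CL): 1:-B, 2:-C, 3:+C, 4:+B, 5:+C, 6:-C, 7:-B, 8:-C, 9:+B, 10:+C, 11:+A, 12:+A, 13:-C
Rule 2 (two of three consecutive points beyond the same 2σ limit) is satisfied at point 12.

rule 2 at point 12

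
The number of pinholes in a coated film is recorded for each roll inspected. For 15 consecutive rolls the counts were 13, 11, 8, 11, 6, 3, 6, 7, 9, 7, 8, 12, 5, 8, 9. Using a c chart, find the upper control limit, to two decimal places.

c̄ = (13 + 11 + 8 + 11 + 6 + 3 + 6 + 7 + 9 + 7 + 8 + 12 + 5 + 8 + 9) / 15 = 123 / 15 = 8.2000
UCL = c̄ + 3√c̄ = 8.2000 + 3 × √8.2000 = 8.2000 + 3 × 2.8636 = 16.7907

16.79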